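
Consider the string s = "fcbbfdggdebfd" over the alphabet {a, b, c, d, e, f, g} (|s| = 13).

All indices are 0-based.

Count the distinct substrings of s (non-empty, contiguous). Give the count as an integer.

sorted suffixes:
  #0 SA[0]=2  'bbfdggdebfd'
  #1 SA[1]=10  'bfd'
  #2 SA[2]=3  'bfdggdebfd'
  #3 SA[3]=1  'cbbfdggdebfd'
  #4 SA[4]=12  'd'
  #5 SA[5]=8  'debfd'
  #6 SA[6]=5  'dggdebfd'
  #7 SA[7]=9  'ebfd'
  #8 SA[8]=0  'fcbbfdggdebfd'
  #9 SA[9]=11  'fd'
  #10 SA[10]=4  'fdggdebfd'
  #11 SA[11]=7  'gdebfd'
  #12 SA[12]=6  'ggdebfd'

SA = [2, 10, 3, 1, 12, 8, 5, 9, 0, 11, 4, 7, 6]
i: (SA[i-1],SA[i]) lcp shared
  1: (2,10) 1 'b'
  2: (10,3) 3 'bfd'
  3: (3,1) 0 ''
  4: (1,12) 0 ''
  5: (12,8) 1 'd'
  6: (8,5) 1 'd'
  7: (5,9) 0 ''
  8: (9,0) 0 ''
  9: (0,11) 1 'f'
  10: (11,4) 2 'fd'
  11: (4,7) 0 ''
  12: (7,6) 1 'g'

n(n+1)/2 = 13·14/2 = 91
Σ LCP = 0 + 1 + 3 + 0 + 0 + 1 + 1 + 0 + 0 + 1 + 2 + 0 + 1 = 10
distinct = 91 − 10 = 81

81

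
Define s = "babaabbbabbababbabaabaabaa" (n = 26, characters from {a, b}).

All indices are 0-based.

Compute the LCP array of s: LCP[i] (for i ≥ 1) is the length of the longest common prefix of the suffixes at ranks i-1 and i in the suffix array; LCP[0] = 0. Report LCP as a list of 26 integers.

rank→(start, suffix):
  0 → (25, 'a')
  1 → (24, 'aa')
  2 → (21, 'aabaa')
  3 → (18, 'aabaabaa')
  4 → (3, 'aabbbabbababbabaabaabaa')
  5 → (22, 'abaa')
  6 → (19, 'abaabaa')
  7 → (16, 'abaabaabaa')
  8 → (1, 'abaabbbabbababbabaabaabaa')
  9 → (11, 'ababbabaabaabaa')
  10 → (13, 'abbabaabaabaa')
  11 → (8, 'abbababbabaabaabaa')
  12 → (4, 'abbbabbababbabaabaabaa')
  13 → (23, 'baa')
  14 → (20, 'baabaa')
  15 → (17, 'baabaabaa')
  16 → (2, 'baabbbabbababbabaabaabaa')
  17 → (15, 'babaabaabaa')
  18 → (0, 'babaabbbabbababbabaabaabaa')
  19 → (10, 'bababbabaabaabaa')
  20 → (12, 'babbabaabaabaa')
  21 → (7, 'babbababbabaabaabaa')
  22 → (14, 'bbabaabaabaa')
  23 → (9, 'bbababbabaabaabaa')
  24 → (6, 'bbabbababbabaabaabaa')
  25 → (5, 'bbbabbababbabaabaabaa')

SA = [25, 24, 21, 18, 3, 22, 19, 16, 1, 11, 13, 8, 4, 23, 20, 17, 2, 15, 0, 10, 12, 7, 14, 9, 6, 5]
rank  pair      lcp
   1  s[25:],s[24:]  1  'a'
   2  s[24:],s[21:]  2  'aa'
   3  s[21:],s[18:]  5  'aabaa'
   4  s[18:],s[3:]  3  'aab'
   5  s[3:],s[22:]  1  'a'
   6  s[22:],s[19:]  4  'abaa'
   7  s[19:],s[16:]  7  'abaabaa'
   8  s[16:],s[1:]  5  'abaab'
   9  s[1:],s[11:]  3  'aba'
  10  s[11:],s[13:]  2  'ab'
  11  s[13:],s[8:]  6  'abbaba'
  12  s[8:],s[4:]  3  'abb'
  13  s[4:],s[23:]  0  ''
  14  s[23:],s[20:]  3  'baa'
  15  s[20:],s[17:]  6  'baabaa'
  16  s[17:],s[2:]  4  'baab'
  17  s[2:],s[15:]  2  'ba'
  18  s[15:],s[0:]  6  'babaab'
  19  s[0:],s[10:]  4  'baba'
  20  s[10:],s[12:]  3  'bab'
  21  s[12:],s[7:]  7  'babbaba'
  22  s[7:],s[14:]  1  'b'
  23  s[14:],s[9:]  5  'bbaba'
  24  s[9:],s[6:]  4  'bbab'
  25  s[6:],s[5:]  2  'bb'

[0, 1, 2, 5, 3, 1, 4, 7, 5, 3, 2, 6, 3, 0, 3, 6, 4, 2, 6, 4, 3, 7, 1, 5, 4, 2]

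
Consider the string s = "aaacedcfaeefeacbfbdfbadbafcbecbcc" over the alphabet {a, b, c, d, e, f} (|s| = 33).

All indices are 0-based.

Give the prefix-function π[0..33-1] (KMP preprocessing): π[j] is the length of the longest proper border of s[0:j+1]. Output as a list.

π[0] = 0
j=1 s[j]='a': π[1]=1 (border 'a')
j=2 s[j]='a': π[2]=2 (border 'aa')
j=3 s[j]='c': k: 2→1→0; π[3]=0 (border '')
j=4 s[j]='e': π[4]=0 (border '')
j=5 s[j]='d': π[5]=0 (border '')
j=6 s[j]='c': π[6]=0 (border '')
j=7 s[j]='f': π[7]=0 (border '')
j=8 s[j]='a': π[8]=1 (border 'a')
j=9 s[j]='e': k: 1→0; π[9]=0 (border '')
j=10 s[j]='e': π[10]=0 (border '')
j=11 s[j]='f': π[11]=0 (border '')
j=12 s[j]='e': π[12]=0 (border '')
j=13 s[j]='a': π[13]=1 (border 'a')
j=14 s[j]='c': k: 1→0; π[14]=0 (border '')
j=15 s[j]='b': π[15]=0 (border '')
j=16 s[j]='f': π[16]=0 (border '')
j=17 s[j]='b': π[17]=0 (border '')
j=18 s[j]='d': π[18]=0 (border '')
j=19 s[j]='f': π[19]=0 (border '')
j=20 s[j]='b': π[20]=0 (border '')
j=21 s[j]='a': π[21]=1 (border 'a')
j=22 s[j]='d': k: 1→0; π[22]=0 (border '')
j=23 s[j]='b': π[23]=0 (border '')
j=24 s[j]='a': π[24]=1 (border 'a')
j=25 s[j]='f': k: 1→0; π[25]=0 (border '')
j=26 s[j]='c': π[26]=0 (border '')
j=27 s[j]='b': π[27]=0 (border '')
j=28 s[j]='e': π[28]=0 (border '')
j=29 s[j]='c': π[29]=0 (border '')
j=30 s[j]='b': π[30]=0 (border '')
j=31 s[j]='c': π[31]=0 (border '')
j=32 s[j]='c': π[32]=0 (border '')

[0, 1, 2, 0, 0, 0, 0, 0, 1, 0, 0, 0, 0, 1, 0, 0, 0, 0, 0, 0, 0, 1, 0, 0, 1, 0, 0, 0, 0, 0, 0, 0, 0]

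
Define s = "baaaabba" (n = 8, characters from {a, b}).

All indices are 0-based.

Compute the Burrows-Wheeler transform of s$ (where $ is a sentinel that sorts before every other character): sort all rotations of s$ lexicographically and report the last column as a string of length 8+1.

rank  rotation   last
    0  $baaaabba  a
    1  a$baaaabb  b
    2  aaaabba$b  b
    3  aaabba$ba  a
    4  aabba$baa  a
    5  abba$baaa  a
    6  ba$baaaab  b
    7  baaaabba$  $
    8  bba$baaaa  a

abbaaab$a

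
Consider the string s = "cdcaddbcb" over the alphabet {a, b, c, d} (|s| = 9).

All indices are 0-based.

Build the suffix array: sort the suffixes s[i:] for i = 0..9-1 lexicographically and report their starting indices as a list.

rank | idx | suffix
   0 |   3 | addbcb
   1 |   8 | b
   2 |   6 | bcb
   3 |   2 | caddbcb
   4 |   7 | cb
   5 |   0 | cdcaddbcb
   6 |   5 | dbcb
   7 |   1 | dcaddbcb
   8 |   4 | ddbcb

[3, 8, 6, 2, 7, 0, 5, 1, 4]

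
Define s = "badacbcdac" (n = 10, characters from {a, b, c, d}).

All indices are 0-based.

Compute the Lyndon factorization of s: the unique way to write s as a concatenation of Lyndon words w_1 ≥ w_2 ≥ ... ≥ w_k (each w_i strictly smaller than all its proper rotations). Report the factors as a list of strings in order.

["b", "ad", "acbcd", "ac"]

emit factor 1: 'b' (i=0, period=1)
emit factor 2: 'ad' (i=1, period=2)
emit factor 3: 'acbcd' (i=3, period=5)
emit factor 4: 'ac' (i=8, period=2)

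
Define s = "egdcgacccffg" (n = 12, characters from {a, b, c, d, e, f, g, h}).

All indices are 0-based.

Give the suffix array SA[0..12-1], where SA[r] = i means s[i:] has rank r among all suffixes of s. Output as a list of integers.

rank | idx | suffix
   0 |   5 | acccffg
   1 |   6 | cccffg
   2 |   7 | ccffg
   3 |   8 | cffg
   4 |   3 | cgacccffg
   5 |   2 | dcgacccffg
   6 |   0 | egdcgacccffg
   7 |   9 | ffg
   8 |  10 | fg
   9 |  11 | g
  10 |   4 | gacccffg
  11 |   1 | gdcgacccffg

[5, 6, 7, 8, 3, 2, 0, 9, 10, 11, 4, 1]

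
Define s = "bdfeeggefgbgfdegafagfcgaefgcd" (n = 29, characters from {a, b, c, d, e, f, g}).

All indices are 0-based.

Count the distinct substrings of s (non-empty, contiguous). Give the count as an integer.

rank | idx | suffix
   0 |  23 | aefgcd
   1 |  16 | afagfcgaefgcd
   2 |  18 | agfcgaefgcd
   3 |   0 | bdfeeggefgbgfdegafagfcgaefgcd
   4 |  10 | bgfdegafagfcgaefgcd
   5 |  27 | cd
   6 |  21 | cgaefgcd
   7 |  28 | d
   8 |  13 | degafagfcgaefgcd
   9 |   1 | dfeeggefgbgfdegafagfcgaefgcd
  10 |   3 | eeggefgbgfdegafagfcgaefgcd
  11 |   7 | efgbgfdegafagfcgaefgcd
  12 |  24 | efgcd
  13 |  14 | egafagfcgaefgcd
  14 |   4 | eggefgbgfdegafagfcgaefgcd
  15 |  17 | fagfcgaefgcd
  16 |  20 | fcgaefgcd
  17 |  12 | fdegafagfcgaefgcd
  18 |   2 | feeggefgbgfdegafagfcgaefgcd
  19 |   8 | fgbgfdegafagfcgaefgcd
  20 |  25 | fgcd
  21 |  22 | gaefgcd
  22 |  15 | gafagfcgaefgcd
  23 |   9 | gbgfdegafagfcgaefgcd
  24 |  26 | gcd
  25 |   6 | gefgbgfdegafagfcgaefgcd
  26 |  19 | gfcgaefgcd
  27 |  11 | gfdegafagfcgaefgcd
  28 |   5 | ggefgbgfdegafagfcgaefgcd

SA = [23, 16, 18, 0, 10, 27, 21, 28, 13, 1, 3, 7, 24, 14, 4, 17, 20, 12, 2, 8, 25, 22, 15, 9, 26, 6, 19, 11, 5]
i: (SA[i-1],SA[i]) lcp shared
  1: (23,16) 1 'a'
  2: (16,18) 1 'a'
  3: (18,0) 0 ''
  4: (0,10) 1 'b'
  5: (10,27) 0 ''
  6: (27,21) 1 'c'
  7: (21,28) 0 ''
  8: (28,13) 1 'd'
  9: (13,1) 1 'd'
  10: (1,3) 0 ''
  11: (3,7) 1 'e'
  12: (7,24) 3 'efg'
  13: (24,14) 1 'e'
  14: (14,4) 2 'eg'
  15: (4,17) 0 ''
  16: (17,20) 1 'f'
  17: (20,12) 1 'f'
  18: (12,2) 1 'f'
  19: (2,8) 1 'f'
  20: (8,25) 2 'fg'
  21: (25,22) 0 ''
  22: (22,15) 2 'ga'
  23: (15,9) 1 'g'
  24: (9,26) 1 'g'
  25: (26,6) 1 'g'
  26: (6,19) 1 'g'
  27: (19,11) 2 'gf'
  28: (11,5) 1 'g'

n(n+1)/2 = 29·30/2 = 435
Σ LCP = 0 + 1 + 1 + 0 + 1 + 0 + 1 + 0 + 1 + 1 + 0 + 1 + 3 + 1 + 2 + 0 + 1 + 1 + 1 + 1 + 2 + 0 + 2 + 1 + 1 + 1 + 1 + 2 + 1 = 28
distinct = 435 − 28 = 407

407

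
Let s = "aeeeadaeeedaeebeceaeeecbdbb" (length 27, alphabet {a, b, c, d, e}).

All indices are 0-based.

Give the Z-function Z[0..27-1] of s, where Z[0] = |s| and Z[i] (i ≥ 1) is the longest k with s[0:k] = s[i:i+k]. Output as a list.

Z[0]=27
i=1: outside box; Z[1]=0
i=2: outside box; Z[2]=0
i=3: outside box; Z[3]=0
i=4: outside box; Z[4]=1 grow→box=[4,5)
i=5: outside box; Z[5]=0
i=6: outside box; Z[6]=4 grow→box=[6,10)
i=7: min(r-i=3, Z[1]=0)=0; Z[7]=0
i=8: min(r-i=2, Z[2]=0)=0; Z[8]=0
i=9: min(r-i=1, Z[3]=0)=0; Z[9]=0
i=10: outside box; Z[10]=0
i=11: outside box; Z[11]=3 grow→box=[11,14)
i=12: min(r-i=2, Z[1]=0)=0; Z[12]=0
i=13: min(r-i=1, Z[2]=0)=0; Z[13]=0
i=14: outside box; Z[14]=0
i=15: outside box; Z[15]=0
i=16: outside box; Z[16]=0
i=17: outside box; Z[17]=0
i=18: outside box; Z[18]=4 grow→box=[18,22)
i=19: min(r-i=3, Z[1]=0)=0; Z[19]=0
i=20: min(r-i=2, Z[2]=0)=0; Z[20]=0
i=21: min(r-i=1, Z[3]=0)=0; Z[21]=0
i=22: outside box; Z[22]=0
i=23: outside box; Z[23]=0
i=24: outside box; Z[24]=0
i=25: outside box; Z[25]=0
i=26: outside box; Z[26]=0

[27, 0, 0, 0, 1, 0, 4, 0, 0, 0, 0, 3, 0, 0, 0, 0, 0, 0, 4, 0, 0, 0, 0, 0, 0, 0, 0]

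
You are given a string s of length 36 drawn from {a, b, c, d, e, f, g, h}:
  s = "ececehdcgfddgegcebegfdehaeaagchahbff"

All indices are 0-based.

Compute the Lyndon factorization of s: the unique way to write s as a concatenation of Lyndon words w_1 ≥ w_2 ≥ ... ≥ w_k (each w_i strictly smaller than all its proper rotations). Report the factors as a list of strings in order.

emit factor 1: 'e' (i=0, period=1)
emit factor 2: 'cecehdcgfddgeg' (i=1, period=14)
emit factor 3: 'ce' (i=15, period=2)
emit factor 4: 'begfdeh' (i=17, period=7)
emit factor 5: 'ae' (i=24, period=2)
emit factor 6: 'aagchahbff' (i=26, period=10)

["e", "cecehdcgfddgeg", "ce", "begfdeh", "ae", "aagchahbff"]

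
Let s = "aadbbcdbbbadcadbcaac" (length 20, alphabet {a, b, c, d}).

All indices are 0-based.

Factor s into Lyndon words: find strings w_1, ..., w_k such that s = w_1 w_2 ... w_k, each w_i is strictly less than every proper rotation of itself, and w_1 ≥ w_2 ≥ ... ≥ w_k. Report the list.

emit factor 1: 'aadbbcdbbbadcadbc' (i=0, period=17)
emit factor 2: 'aac' (i=17, period=3)

["aadbbcdbbbadcadbc", "aac"]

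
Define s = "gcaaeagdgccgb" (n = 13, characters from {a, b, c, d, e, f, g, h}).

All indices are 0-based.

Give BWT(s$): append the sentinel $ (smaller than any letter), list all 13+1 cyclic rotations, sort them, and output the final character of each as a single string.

bcaegggcgac$da

rank  rotation        last
    0  $gcaaeagdgccgb  b
    1  aaeagdgccgb$gc  c
    2  aeagdgccgb$gca  a
    3  agdgccgb$gcaae  e
    4  b$gcaaeagdgccg  g
    5  caaeagdgccgb$g  g
    6  ccgb$gcaaeagdg  g
    7  cgb$gcaaeagdgc  c
    8  dgccgb$gcaaeag  g
    9  eagdgccgb$gcaa  a
   10  gb$gcaaeagdgcc  c
   11  gcaaeagdgccgb$  $
   12  gccgb$gcaaeagd  d
   13  gdgccgb$gcaaea  a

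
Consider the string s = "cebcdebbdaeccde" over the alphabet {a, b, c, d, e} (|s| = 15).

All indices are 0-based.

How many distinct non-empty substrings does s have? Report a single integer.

rank→(start, suffix):
  0 → (9, 'aeccde')
  1 → (6, 'bbdaeccde')
  2 → (2, 'bcdebbdaeccde')
  3 → (7, 'bdaeccde')
  4 → (11, 'ccde')
  5 → (12, 'cde')
  6 → (3, 'cdebbdaeccde')
  7 → (0, 'cebcdebbdaeccde')
  8 → (8, 'daeccde')
  9 → (13, 'de')
  10 → (4, 'debbdaeccde')
  11 → (14, 'e')
  12 → (5, 'ebbdaeccde')
  13 → (1, 'ebcdebbdaeccde')
  14 → (10, 'eccde')

SA = [9, 6, 2, 7, 11, 12, 3, 0, 8, 13, 4, 14, 5, 1, 10]
[i] adj suffixes → lcp
  [1] 9/6 → 0 ('')
  [2] 6/2 → 1 ('b')
  [3] 2/7 → 1 ('b')
  [4] 7/11 → 0 ('')
  [5] 11/12 → 1 ('c')
  [6] 12/3 → 3 ('cde')
  [7] 3/0 → 1 ('c')
  [8] 0/8 → 0 ('')
  [9] 8/13 → 1 ('d')
  [10] 13/4 → 2 ('de')
  [11] 4/14 → 0 ('')
  [12] 14/5 → 1 ('e')
  [13] 5/1 → 2 ('eb')
  [14] 1/10 → 1 ('e')

n(n+1)/2 = 15·16/2 = 120
Σ LCP = 0 + 0 + 1 + 1 + 0 + 1 + 3 + 1 + 0 + 1 + 2 + 0 + 1 + 2 + 1 = 14
distinct = 120 − 14 = 106

106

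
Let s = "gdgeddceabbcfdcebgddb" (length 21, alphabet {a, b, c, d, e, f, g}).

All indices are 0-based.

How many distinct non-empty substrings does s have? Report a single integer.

212

rank | idx | suffix
   0 |   8 | abbcfdcebgddb
   1 |  20 | b
   2 |   9 | bbcfdcebgddb
   3 |  10 | bcfdcebgddb
   4 |  16 | bgddb
   5 |   6 | ceabbcfdcebgddb
   6 |  14 | cebgddb
   7 |  11 | cfdcebgddb
   8 |  19 | db
   9 |   5 | dceabbcfdcebgddb
  10 |  13 | dcebgddb
  11 |  18 | ddb
  12 |   4 | ddceabbcfdcebgddb
  13 |   1 | dgeddceabbcfdcebgddb
  14 |   7 | eabbcfdcebgddb
  15 |  15 | ebgddb
  16 |   3 | eddceabbcfdcebgddb
  17 |  12 | fdcebgddb
  18 |  17 | gddb
  19 |   0 | gdgeddceabbcfdcebgddb
  20 |   2 | geddceabbcfdcebgddb

SA = [8, 20, 9, 10, 16, 6, 14, 11, 19, 5, 13, 18, 4, 1, 7, 15, 3, 12, 17, 0, 2]
i: (SA[i-1],SA[i]) lcp shared
  1: (8,20) 0 ''
  2: (20,9) 1 'b'
  3: (9,10) 1 'b'
  4: (10,16) 1 'b'
  5: (16,6) 0 ''
  6: (6,14) 2 'ce'
  7: (14,11) 1 'c'
  8: (11,19) 0 ''
  9: (19,5) 1 'd'
  10: (5,13) 3 'dce'
  11: (13,18) 1 'd'
  12: (18,4) 2 'dd'
  13: (4,1) 1 'd'
  14: (1,7) 0 ''
  15: (7,15) 1 'e'
  16: (15,3) 1 'e'
  17: (3,12) 0 ''
  18: (12,17) 0 ''
  19: (17,0) 2 'gd'
  20: (0,2) 1 'g'

n(n+1)/2 = 21·22/2 = 231
Σ LCP = 0 + 0 + 1 + 1 + 1 + 0 + 2 + 1 + 0 + 1 + 3 + 1 + 2 + 1 + 0 + 1 + 1 + 0 + 0 + 2 + 1 = 19
distinct = 231 − 19 = 212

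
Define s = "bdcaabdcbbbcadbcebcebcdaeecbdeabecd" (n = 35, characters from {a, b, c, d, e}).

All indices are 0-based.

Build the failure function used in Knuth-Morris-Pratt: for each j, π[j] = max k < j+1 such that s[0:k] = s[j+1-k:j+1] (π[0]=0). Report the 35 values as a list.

[0, 0, 0, 0, 0, 1, 2, 3, 1, 1, 1, 0, 0, 0, 1, 0, 0, 1, 0, 0, 1, 0, 0, 0, 0, 0, 0, 1, 2, 0, 0, 1, 0, 0, 0]

π[0] = 0
j=1 s[j]='d': π[1]=0 (border '')
j=2 s[j]='c': π[2]=0 (border '')
j=3 s[j]='a': π[3]=0 (border '')
j=4 s[j]='a': π[4]=0 (border '')
j=5 s[j]='b': π[5]=1 (border 'b')
j=6 s[j]='d': π[6]=2 (border 'bd')
j=7 s[j]='c': π[7]=3 (border 'bdc')
j=8 s[j]='b': k: 3→0; π[8]=1 (border 'b')
j=9 s[j]='b': k: 1→0; π[9]=1 (border 'b')
j=10 s[j]='b': k: 1→0; π[10]=1 (border 'b')
j=11 s[j]='c': k: 1→0; π[11]=0 (border '')
j=12 s[j]='a': π[12]=0 (border '')
j=13 s[j]='d': π[13]=0 (border '')
j=14 s[j]='b': π[14]=1 (border 'b')
j=15 s[j]='c': k: 1→0; π[15]=0 (border '')
j=16 s[j]='e': π[16]=0 (border '')
j=17 s[j]='b': π[17]=1 (border 'b')
j=18 s[j]='c': k: 1→0; π[18]=0 (border '')
j=19 s[j]='e': π[19]=0 (border '')
j=20 s[j]='b': π[20]=1 (border 'b')
j=21 s[j]='c': k: 1→0; π[21]=0 (border '')
j=22 s[j]='d': π[22]=0 (border '')
j=23 s[j]='a': π[23]=0 (border '')
j=24 s[j]='e': π[24]=0 (border '')
j=25 s[j]='e': π[25]=0 (border '')
j=26 s[j]='c': π[26]=0 (border '')
j=27 s[j]='b': π[27]=1 (border 'b')
j=28 s[j]='d': π[28]=2 (border 'bd')
j=29 s[j]='e': k: 2→0; π[29]=0 (border '')
j=30 s[j]='a': π[30]=0 (border '')
j=31 s[j]='b': π[31]=1 (border 'b')
j=32 s[j]='e': k: 1→0; π[32]=0 (border '')
j=33 s[j]='c': π[33]=0 (border '')
j=34 s[j]='d': π[34]=0 (border '')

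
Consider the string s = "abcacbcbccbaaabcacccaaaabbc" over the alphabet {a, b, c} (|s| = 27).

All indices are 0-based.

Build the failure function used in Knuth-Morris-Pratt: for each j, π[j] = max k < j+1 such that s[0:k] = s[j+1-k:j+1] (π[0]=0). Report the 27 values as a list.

[0, 0, 0, 1, 0, 0, 0, 0, 0, 0, 0, 1, 1, 1, 2, 3, 4, 5, 0, 0, 1, 1, 1, 1, 2, 0, 0]

π[0] = 0
j=1 s[j]='b': π[1]=0 (border '')
j=2 s[j]='c': π[2]=0 (border '')
j=3 s[j]='a': π[3]=1 (border 'a')
j=4 s[j]='c': k: 1→0; π[4]=0 (border '')
j=5 s[j]='b': π[5]=0 (border '')
j=6 s[j]='c': π[6]=0 (border '')
j=7 s[j]='b': π[7]=0 (border '')
j=8 s[j]='c': π[8]=0 (border '')
j=9 s[j]='c': π[9]=0 (border '')
j=10 s[j]='b': π[10]=0 (border '')
j=11 s[j]='a': π[11]=1 (border 'a')
j=12 s[j]='a': k: 1→0; π[12]=1 (border 'a')
j=13 s[j]='a': k: 1→0; π[13]=1 (border 'a')
j=14 s[j]='b': π[14]=2 (border 'ab')
j=15 s[j]='c': π[15]=3 (border 'abc')
j=16 s[j]='a': π[16]=4 (border 'abca')
j=17 s[j]='c': π[17]=5 (border 'abcac')
j=18 s[j]='c': k: 5→0; π[18]=0 (border '')
j=19 s[j]='c': π[19]=0 (border '')
j=20 s[j]='a': π[20]=1 (border 'a')
j=21 s[j]='a': k: 1→0; π[21]=1 (border 'a')
j=22 s[j]='a': k: 1→0; π[22]=1 (border 'a')
j=23 s[j]='a': k: 1→0; π[23]=1 (border 'a')
j=24 s[j]='b': π[24]=2 (border 'ab')
j=25 s[j]='b': k: 2→0; π[25]=0 (border '')
j=26 s[j]='c': π[26]=0 (border '')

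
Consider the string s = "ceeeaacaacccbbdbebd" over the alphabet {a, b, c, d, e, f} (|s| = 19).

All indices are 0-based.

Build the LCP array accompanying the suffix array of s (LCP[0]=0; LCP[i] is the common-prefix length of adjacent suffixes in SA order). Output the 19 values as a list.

[0, 3, 1, 2, 0, 1, 2, 1, 0, 1, 1, 2, 1, 0, 1, 0, 1, 1, 2]

sorted suffixes:
  #0 SA[0]=4  'aacaacccbbdbebd'
  #1 SA[1]=7  'aacccbbdbebd'
  #2 SA[2]=5  'acaacccbbdbebd'
  #3 SA[3]=8  'acccbbdbebd'
  #4 SA[4]=12  'bbdbebd'
  #5 SA[5]=17  'bd'
  #6 SA[6]=13  'bdbebd'
  #7 SA[7]=15  'bebd'
  #8 SA[8]=6  'caacccbbdbebd'
  #9 SA[9]=11  'cbbdbebd'
  #10 SA[10]=10  'ccbbdbebd'
  #11 SA[11]=9  'cccbbdbebd'
  #12 SA[12]=0  'ceeeaacaacccbbdbebd'
  #13 SA[13]=18  'd'
  #14 SA[14]=14  'dbebd'
  #15 SA[15]=3  'eaacaacccbbdbebd'
  #16 SA[16]=16  'ebd'
  #17 SA[17]=2  'eeaacaacccbbdbebd'
  #18 SA[18]=1  'eeeaacaacccbbdbebd'

SA = [4, 7, 5, 8, 12, 17, 13, 15, 6, 11, 10, 9, 0, 18, 14, 3, 16, 2, 1]
rank  pair      lcp
   1  s[4:],s[7:]  3  'aac'
   2  s[7:],s[5:]  1  'a'
   3  s[5:],s[8:]  2  'ac'
   4  s[8:],s[12:]  0  ''
   5  s[12:],s[17:]  1  'b'
   6  s[17:],s[13:]  2  'bd'
   7  s[13:],s[15:]  1  'b'
   8  s[15:],s[6:]  0  ''
   9  s[6:],s[11:]  1  'c'
  10  s[11:],s[10:]  1  'c'
  11  s[10:],s[9:]  2  'cc'
  12  s[9:],s[0:]  1  'c'
  13  s[0:],s[18:]  0  ''
  14  s[18:],s[14:]  1  'd'
  15  s[14:],s[3:]  0  ''
  16  s[3:],s[16:]  1  'e'
  17  s[16:],s[2:]  1  'e'
  18  s[2:],s[1:]  2  'ee'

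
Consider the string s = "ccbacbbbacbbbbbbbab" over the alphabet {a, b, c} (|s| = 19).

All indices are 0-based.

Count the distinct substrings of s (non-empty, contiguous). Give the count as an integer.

sorted suffixes:
  #0 SA[0]=17  'ab'
  #1 SA[1]=3  'acbbbacbbbbbbbab'
  #2 SA[2]=8  'acbbbbbbbab'
  #3 SA[3]=18  'b'
  #4 SA[4]=16  'bab'
  #5 SA[5]=2  'bacbbbacbbbbbbbab'
  #6 SA[6]=7  'bacbbbbbbbab'
  #7 SA[7]=15  'bbab'
  #8 SA[8]=6  'bbacbbbbbbbab'
  #9 SA[9]=14  'bbbab'
  #10 SA[10]=5  'bbbacbbbbbbbab'
  #11 SA[11]=13  'bbbbab'
  #12 SA[12]=12  'bbbbbab'
  #13 SA[13]=11  'bbbbbbab'
  #14 SA[14]=10  'bbbbbbbab'
  #15 SA[15]=1  'cbacbbbacbbbbbbbab'
  #16 SA[16]=4  'cbbbacbbbbbbbab'
  #17 SA[17]=9  'cbbbbbbbab'
  #18 SA[18]=0  'ccbacbbbacbbbbbbbab'

SA = [17, 3, 8, 18, 16, 2, 7, 15, 6, 14, 5, 13, 12, 11, 10, 1, 4, 9, 0]
i: (SA[i-1],SA[i]) lcp shared
  1: (17,3) 1 'a'
  2: (3,8) 5 'acbbb'
  3: (8,18) 0 ''
  4: (18,16) 1 'b'
  5: (16,2) 2 'ba'
  6: (2,7) 6 'bacbbb'
  7: (7,15) 1 'b'
  8: (15,6) 3 'bba'
  9: (6,14) 2 'bb'
  10: (14,5) 4 'bbba'
  11: (5,13) 3 'bbb'
  12: (13,12) 4 'bbbb'
  13: (12,11) 5 'bbbbb'
  14: (11,10) 6 'bbbbbb'
  15: (10,1) 0 ''
  16: (1,4) 2 'cb'
  17: (4,9) 4 'cbbb'
  18: (9,0) 1 'c'

n(n+1)/2 = 19·20/2 = 190
Σ LCP = 0 + 1 + 5 + 0 + 1 + 2 + 6 + 1 + 3 + 2 + 4 + 3 + 4 + 5 + 6 + 0 + 2 + 4 + 1 = 50
distinct = 190 − 50 = 140

140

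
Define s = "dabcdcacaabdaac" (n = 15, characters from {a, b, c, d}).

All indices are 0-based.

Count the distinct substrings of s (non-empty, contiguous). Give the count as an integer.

rank→(start, suffix):
  0 → (8, 'aabdaac')
  1 → (12, 'aac')
  2 → (1, 'abcdcacaabdaac')
  3 → (9, 'abdaac')
  4 → (13, 'ac')
  5 → (6, 'acaabdaac')
  6 → (2, 'bcdcacaabdaac')
  7 → (10, 'bdaac')
  8 → (14, 'c')
  9 → (7, 'caabdaac')
  10 → (5, 'cacaabdaac')
  11 → (3, 'cdcacaabdaac')
  12 → (11, 'daac')
  13 → (0, 'dabcdcacaabdaac')
  14 → (4, 'dcacaabdaac')

SA = [8, 12, 1, 9, 13, 6, 2, 10, 14, 7, 5, 3, 11, 0, 4]
[i] adj suffixes → lcp
  [1] 8/12 → 2 ('aa')
  [2] 12/1 → 1 ('a')
  [3] 1/9 → 2 ('ab')
  [4] 9/13 → 1 ('a')
  [5] 13/6 → 2 ('ac')
  [6] 6/2 → 0 ('')
  [7] 2/10 → 1 ('b')
  [8] 10/14 → 0 ('')
  [9] 14/7 → 1 ('c')
  [10] 7/5 → 2 ('ca')
  [11] 5/3 → 1 ('c')
  [12] 3/11 → 0 ('')
  [13] 11/0 → 2 ('da')
  [14] 0/4 → 1 ('d')

n(n+1)/2 = 15·16/2 = 120
Σ LCP = 0 + 2 + 1 + 2 + 1 + 2 + 0 + 1 + 0 + 1 + 2 + 1 + 0 + 2 + 1 = 16
distinct = 120 − 16 = 104

104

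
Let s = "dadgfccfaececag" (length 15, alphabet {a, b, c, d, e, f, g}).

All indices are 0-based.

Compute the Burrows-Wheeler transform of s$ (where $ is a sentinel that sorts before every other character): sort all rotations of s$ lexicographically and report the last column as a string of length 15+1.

gdfcefec$acacgad

rank  rotation          last
    0  $dadgfccfaececag  g
    1  adgfccfaececag$d  d
    2  aececag$dadgfccf  f
    3  ag$dadgfccfaecec  c
    4  cag$dadgfccfaece  e
    5  ccfaececag$dadgf  f
    6  cecag$dadgfccfae  e
    7  cfaececag$dadgfc  c
    8  dadgfccfaececag$  $
    9  dgfccfaececag$da  a
   10  ecag$dadgfccfaec  c
   11  ececag$dadgfccfa  a
   12  faececag$dadgfcc  c
   13  fccfaececag$dadg  g
   14  g$dadgfccfaececa  a
   15  gfccfaececag$dad  d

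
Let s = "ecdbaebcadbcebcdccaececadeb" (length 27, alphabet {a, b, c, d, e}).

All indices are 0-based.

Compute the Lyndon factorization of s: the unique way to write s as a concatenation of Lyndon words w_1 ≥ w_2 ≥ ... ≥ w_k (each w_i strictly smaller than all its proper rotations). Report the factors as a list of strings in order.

["e", "cd", "b", "aebc", "adbcebcdccaececadeb"]

emit factor 1: 'e' (i=0, period=1)
emit factor 2: 'cd' (i=1, period=2)
emit factor 3: 'b' (i=3, period=1)
emit factor 4: 'aebc' (i=4, period=4)
emit factor 5: 'adbcebcdccaececadeb' (i=8, period=19)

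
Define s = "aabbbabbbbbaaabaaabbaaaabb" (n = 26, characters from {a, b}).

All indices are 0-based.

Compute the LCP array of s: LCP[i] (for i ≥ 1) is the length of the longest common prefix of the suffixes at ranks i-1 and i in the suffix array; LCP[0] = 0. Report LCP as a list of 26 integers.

rank | idx | suffix
   0 |  20 | aaaabb
   1 |  11 | aaabaaabbaaaabb
   2 |  21 | aaabb
   3 |  15 | aaabbaaaabb
   4 |  12 | aabaaabbaaaabb
   5 |  22 | aabb
   6 |  16 | aabbaaaabb
   7 |   0 | aabbbabbbbbaaabaaabbaaaabb
   8 |  13 | abaaabbaaaabb
   9 |  23 | abb
  10 |  17 | abbaaaabb
  11 |   1 | abbbabbbbbaaabaaabbaaaabb
  12 |   5 | abbbbbaaabaaabbaaaabb
  13 |  25 | b
  14 |  19 | baaaabb
  15 |  10 | baaabaaabbaaaabb
  16 |  14 | baaabbaaaabb
  17 |   4 | babbbbbaaabaaabbaaaabb
  18 |  24 | bb
  19 |  18 | bbaaaabb
  20 |   9 | bbaaabaaabbaaaabb
  21 |   3 | bbabbbbbaaabaaabbaaaabb
  22 |   8 | bbbaaabaaabbaaaabb
  23 |   2 | bbbabbbbbaaabaaabbaaaabb
  24 |   7 | bbbbaaabaaabbaaaabb
  25 |   6 | bbbbbaaabaaabbaaaabb

SA = [20, 11, 21, 15, 12, 22, 16, 0, 13, 23, 17, 1, 5, 25, 19, 10, 14, 4, 24, 18, 9, 3, 8, 2, 7, 6]
rank  pair      lcp
   1  s[20:],s[11:]  3  'aaa'
   2  s[11:],s[21:]  4  'aaab'
   3  s[21:],s[15:]  5  'aaabb'
   4  s[15:],s[12:]  2  'aa'
   5  s[12:],s[22:]  3  'aab'
   6  s[22:],s[16:]  4  'aabb'
   7  s[16:],s[0:]  4  'aabb'
   8  s[0:],s[13:]  1  'a'
   9  s[13:],s[23:]  2  'ab'
  10  s[23:],s[17:]  3  'abb'
  11  s[17:],s[1:]  3  'abb'
  12  s[1:],s[5:]  4  'abbb'
  13  s[5:],s[25:]  0  ''
  14  s[25:],s[19:]  1  'b'
  15  s[19:],s[10:]  4  'baaa'
  16  s[10:],s[14:]  5  'baaab'
  17  s[14:],s[4:]  2  'ba'
  18  s[4:],s[24:]  1  'b'
  19  s[24:],s[18:]  2  'bb'
  20  s[18:],s[9:]  5  'bbaaa'
  21  s[9:],s[3:]  3  'bba'
  22  s[3:],s[8:]  2  'bb'
  23  s[8:],s[2:]  4  'bbba'
  24  s[2:],s[7:]  3  'bbb'
  25  s[7:],s[6:]  4  'bbbb'

[0, 3, 4, 5, 2, 3, 4, 4, 1, 2, 3, 3, 4, 0, 1, 4, 5, 2, 1, 2, 5, 3, 2, 4, 3, 4]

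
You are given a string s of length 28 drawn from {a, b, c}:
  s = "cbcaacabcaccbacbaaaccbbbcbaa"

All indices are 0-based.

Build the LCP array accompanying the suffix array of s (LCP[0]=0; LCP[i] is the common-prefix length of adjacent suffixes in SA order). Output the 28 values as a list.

[0, 1, 2, 2, 3, 1, 1, 2, 2, 4, 0, 3, 2, 1, 2, 1, 3, 2, 0, 2, 2, 1, 4, 3, 2, 2, 1, 3]

rank | idx | suffix
   0 |  27 | a
   1 |  26 | aa
   2 |  16 | aaaccbbbcbaa
   3 |   3 | aacabcaccbacbaaaccbbbcbaa
   4 |  17 | aaccbbbcbaa
   5 |   6 | abcaccbacbaaaccbbbcbaa
   6 |   4 | acabcaccbacbaaaccbbbcbaa
   7 |  13 | acbaaaccbbbcbaa
   8 |   9 | accbacbaaaccbbbcbaa
   9 |  18 | accbbbcbaa
  10 |  25 | baa
  11 |  15 | baaaccbbbcbaa
  12 |  12 | bacbaaaccbbbcbaa
  13 |  21 | bbbcbaa
  14 |  22 | bbcbaa
  15 |   1 | bcaacabcaccbacbaaaccbbbcbaa
  16 |   7 | bcaccbacbaaaccbbbcbaa
  17 |  23 | bcbaa
  18 |   2 | caacabcaccbacbaaaccbbbcbaa
  19 |   5 | cabcaccbacbaaaccbbbcbaa
  20 |   8 | caccbacbaaaccbbbcbaa
  21 |  24 | cbaa
  22 |  14 | cbaaaccbbbcbaa
  23 |  11 | cbacbaaaccbbbcbaa
  24 |  20 | cbbbcbaa
  25 |   0 | cbcaacabcaccbacbaaaccbbbcbaa
  26 |  10 | ccbacbaaaccbbbcbaa
  27 |  19 | ccbbbcbaa

SA = [27, 26, 16, 3, 17, 6, 4, 13, 9, 18, 25, 15, 12, 21, 22, 1, 7, 23, 2, 5, 8, 24, 14, 11, 20, 0, 10, 19]
i: (SA[i-1],SA[i]) lcp shared
  1: (27,26) 1 'a'
  2: (26,16) 2 'aa'
  3: (16,3) 2 'aa'
  4: (3,17) 3 'aac'
  5: (17,6) 1 'a'
  6: (6,4) 1 'a'
  7: (4,13) 2 'ac'
  8: (13,9) 2 'ac'
  9: (9,18) 4 'accb'
  10: (18,25) 0 ''
  11: (25,15) 3 'baa'
  12: (15,12) 2 'ba'
  13: (12,21) 1 'b'
  14: (21,22) 2 'bb'
  15: (22,1) 1 'b'
  16: (1,7) 3 'bca'
  17: (7,23) 2 'bc'
  18: (23,2) 0 ''
  19: (2,5) 2 'ca'
  20: (5,8) 2 'ca'
  21: (8,24) 1 'c'
  22: (24,14) 4 'cbaa'
  23: (14,11) 3 'cba'
  24: (11,20) 2 'cb'
  25: (20,0) 2 'cb'
  26: (0,10) 1 'c'
  27: (10,19) 3 'ccb'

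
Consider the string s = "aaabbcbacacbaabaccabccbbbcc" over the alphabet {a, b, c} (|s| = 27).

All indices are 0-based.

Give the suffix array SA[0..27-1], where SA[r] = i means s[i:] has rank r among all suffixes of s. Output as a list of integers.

[0, 12, 1, 13, 2, 18, 7, 9, 15, 11, 6, 14, 22, 3, 23, 4, 24, 19, 26, 17, 8, 10, 5, 21, 25, 16, 20]

rank | idx | suffix
   0 |   0 | aaabbcbacacbaabaccabccbbbcc
   1 |  12 | aabaccabccbbbcc
   2 |   1 | aabbcbacacbaabaccabccbbbcc
   3 |  13 | abaccabccbbbcc
   4 |   2 | abbcbacacbaabaccabccbbbcc
   5 |  18 | abccbbbcc
   6 |   7 | acacbaabaccabccbbbcc
   7 |   9 | acbaabaccabccbbbcc
   8 |  15 | accabccbbbcc
   9 |  11 | baabaccabccbbbcc
  10 |   6 | bacacbaabaccabccbbbcc
  11 |  14 | baccabccbbbcc
  12 |  22 | bbbcc
  13 |   3 | bbcbacacbaabaccabccbbbcc
  14 |  23 | bbcc
  15 |   4 | bcbacacbaabaccabccbbbcc
  16 |  24 | bcc
  17 |  19 | bccbbbcc
  18 |  26 | c
  19 |  17 | cabccbbbcc
  20 |   8 | cacbaabaccabccbbbcc
  21 |  10 | cbaabaccabccbbbcc
  22 |   5 | cbacacbaabaccabccbbbcc
  23 |  21 | cbbbcc
  24 |  25 | cc
  25 |  16 | ccabccbbbcc
  26 |  20 | ccbbbcc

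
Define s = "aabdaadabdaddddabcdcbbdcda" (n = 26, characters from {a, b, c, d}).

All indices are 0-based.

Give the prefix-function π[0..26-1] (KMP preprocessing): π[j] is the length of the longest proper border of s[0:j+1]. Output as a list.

π[0] = 0
j=1 s[j]='a': π[1]=1 (border 'a')
j=2 s[j]='b': k: 1→0; π[2]=0 (border '')
j=3 s[j]='d': π[3]=0 (border '')
j=4 s[j]='a': π[4]=1 (border 'a')
j=5 s[j]='a': π[5]=2 (border 'aa')
j=6 s[j]='d': k: 2→1→0; π[6]=0 (border '')
j=7 s[j]='a': π[7]=1 (border 'a')
j=8 s[j]='b': k: 1→0; π[8]=0 (border '')
j=9 s[j]='d': π[9]=0 (border '')
j=10 s[j]='a': π[10]=1 (border 'a')
j=11 s[j]='d': k: 1→0; π[11]=0 (border '')
j=12 s[j]='d': π[12]=0 (border '')
j=13 s[j]='d': π[13]=0 (border '')
j=14 s[j]='d': π[14]=0 (border '')
j=15 s[j]='a': π[15]=1 (border 'a')
j=16 s[j]='b': k: 1→0; π[16]=0 (border '')
j=17 s[j]='c': π[17]=0 (border '')
j=18 s[j]='d': π[18]=0 (border '')
j=19 s[j]='c': π[19]=0 (border '')
j=20 s[j]='b': π[20]=0 (border '')
j=21 s[j]='b': π[21]=0 (border '')
j=22 s[j]='d': π[22]=0 (border '')
j=23 s[j]='c': π[23]=0 (border '')
j=24 s[j]='d': π[24]=0 (border '')
j=25 s[j]='a': π[25]=1 (border 'a')

[0, 1, 0, 0, 1, 2, 0, 1, 0, 0, 1, 0, 0, 0, 0, 1, 0, 0, 0, 0, 0, 0, 0, 0, 0, 1]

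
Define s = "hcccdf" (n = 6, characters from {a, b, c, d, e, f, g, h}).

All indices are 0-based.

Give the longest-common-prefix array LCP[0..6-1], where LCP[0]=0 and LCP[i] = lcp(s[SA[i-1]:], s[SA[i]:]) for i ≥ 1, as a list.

sorted suffixes:
  #0 SA[0]=1  'cccdf'
  #1 SA[1]=2  'ccdf'
  #2 SA[2]=3  'cdf'
  #3 SA[3]=4  'df'
  #4 SA[4]=5  'f'
  #5 SA[5]=0  'hcccdf'

SA = [1, 2, 3, 4, 5, 0]
i: (SA[i-1],SA[i]) lcp shared
  1: (1,2) 2 'cc'
  2: (2,3) 1 'c'
  3: (3,4) 0 ''
  4: (4,5) 0 ''
  5: (5,0) 0 ''

[0, 2, 1, 0, 0, 0]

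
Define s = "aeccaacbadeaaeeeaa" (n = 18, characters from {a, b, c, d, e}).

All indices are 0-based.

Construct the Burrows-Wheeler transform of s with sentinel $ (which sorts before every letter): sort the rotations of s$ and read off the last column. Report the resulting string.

rank  rotation             last
    0  $aeccaacbadeaaeeeaa  a
    1  a$aeccaacbadeaaeeea  a
    2  aa$aeccaacbadeaaeee  e
    3  aacbadeaaeeeaa$aecc  c
    4  aaeeeaa$aeccaacbade  e
    5  acbadeaaeeeaa$aecca  a
    6  adeaaeeeaa$aeccaacb  b
    7  aeccaacbadeaaeeeaa$  $
    8  aeeeaa$aeccaacbadea  a
    9  badeaaeeeaa$aeccaac  c
   10  caacbadeaaeeeaa$aec  c
   11  cbadeaaeeeaa$aeccaa  a
   12  ccaacbadeaaeeeaa$ae  e
   13  deaaeeeaa$aeccaacba  a
   14  eaa$aeccaacbadeaaee  e
   15  eaaeeeaa$aeccaacbad  d
   16  eccaacbadeaaeeeaa$a  a
   17  eeaa$aeccaacbadeaae  e
   18  eeeaa$aeccaacbadeaa  a

aaeceab$accaeaedaea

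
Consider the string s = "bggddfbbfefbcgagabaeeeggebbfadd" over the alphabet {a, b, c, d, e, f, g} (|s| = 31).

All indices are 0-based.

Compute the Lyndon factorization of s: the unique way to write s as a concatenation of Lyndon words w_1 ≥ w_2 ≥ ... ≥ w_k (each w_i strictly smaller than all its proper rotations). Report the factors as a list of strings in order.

emit factor 1: 'bggddf' (i=0, period=6)
emit factor 2: 'bbfefbcg' (i=6, period=8)
emit factor 3: 'ag' (i=14, period=2)
emit factor 4: 'abaeeeggebbfadd' (i=16, period=15)

["bggddf", "bbfefbcg", "ag", "abaeeeggebbfadd"]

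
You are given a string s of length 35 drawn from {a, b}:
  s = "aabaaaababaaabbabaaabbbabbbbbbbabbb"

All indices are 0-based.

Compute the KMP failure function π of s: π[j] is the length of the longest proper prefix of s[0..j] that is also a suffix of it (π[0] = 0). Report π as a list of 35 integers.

[0, 1, 0, 1, 2, 2, 2, 3, 4, 0, 1, 2, 2, 3, 0, 1, 0, 1, 2, 2, 3, 0, 0, 1, 0, 0, 0, 0, 0, 0, 0, 1, 0, 0, 0]

π[0] = 0
j=1 s[j]='a': π[1]=1 (border 'a')
j=2 s[j]='b': k: 1→0; π[2]=0 (border '')
j=3 s[j]='a': π[3]=1 (border 'a')
j=4 s[j]='a': π[4]=2 (border 'aa')
j=5 s[j]='a': k: 2→1; π[5]=2 (border 'aa')
j=6 s[j]='a': k: 2→1; π[6]=2 (border 'aa')
j=7 s[j]='b': π[7]=3 (border 'aab')
j=8 s[j]='a': π[8]=4 (border 'aaba')
j=9 s[j]='b': k: 4→1→0; π[9]=0 (border '')
j=10 s[j]='a': π[10]=1 (border 'a')
j=11 s[j]='a': π[11]=2 (border 'aa')
j=12 s[j]='a': k: 2→1; π[12]=2 (border 'aa')
j=13 s[j]='b': π[13]=3 (border 'aab')
j=14 s[j]='b': k: 3→0; π[14]=0 (border '')
j=15 s[j]='a': π[15]=1 (border 'a')
j=16 s[j]='b': k: 1→0; π[16]=0 (border '')
j=17 s[j]='a': π[17]=1 (border 'a')
j=18 s[j]='a': π[18]=2 (border 'aa')
j=19 s[j]='a': k: 2→1; π[19]=2 (border 'aa')
j=20 s[j]='b': π[20]=3 (border 'aab')
j=21 s[j]='b': k: 3→0; π[21]=0 (border '')
j=22 s[j]='b': π[22]=0 (border '')
j=23 s[j]='a': π[23]=1 (border 'a')
j=24 s[j]='b': k: 1→0; π[24]=0 (border '')
j=25 s[j]='b': π[25]=0 (border '')
j=26 s[j]='b': π[26]=0 (border '')
j=27 s[j]='b': π[27]=0 (border '')
j=28 s[j]='b': π[28]=0 (border '')
j=29 s[j]='b': π[29]=0 (border '')
j=30 s[j]='b': π[30]=0 (border '')
j=31 s[j]='a': π[31]=1 (border 'a')
j=32 s[j]='b': k: 1→0; π[32]=0 (border '')
j=33 s[j]='b': π[33]=0 (border '')
j=34 s[j]='b': π[34]=0 (border '')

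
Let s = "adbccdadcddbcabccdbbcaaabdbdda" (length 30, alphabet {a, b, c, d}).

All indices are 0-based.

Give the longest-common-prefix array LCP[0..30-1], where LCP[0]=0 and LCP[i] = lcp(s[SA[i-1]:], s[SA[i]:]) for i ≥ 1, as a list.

[0, 1, 2, 1, 2, 1, 2, 0, 1, 3, 2, 4, 1, 2, 0, 2, 1, 3, 1, 2, 2, 0, 2, 1, 2, 3, 2, 1, 1, 2]

rank | idx | suffix
   0 |  29 | a
   1 |  21 | aaabdbdda
   2 |  22 | aabdbdda
   3 |  13 | abccdbbcaaabdbdda
   4 |  23 | abdbdda
   5 |   0 | adbccdadcddbcabccdbbcaaabdbdda
   6 |   6 | adcddbcabccdbbcaaabdbdda
   7 |  18 | bbcaaabdbdda
   8 |  19 | bcaaabdbdda
   9 |  11 | bcabccdbbcaaabdbdda
  10 |   2 | bccdadcddbcabccdbbcaaabdbdda
  11 |  14 | bccdbbcaaabdbdda
  12 |  24 | bdbdda
  13 |  26 | bdda
  14 |  20 | caaabdbdda
  15 |  12 | cabccdbbcaaabdbdda
  16 |   3 | ccdadcddbcabccdbbcaaabdbdda
  17 |  15 | ccdbbcaaabdbdda
  18 |   4 | cdadcddbcabccdbbcaaabdbdda
  19 |  16 | cdbbcaaabdbdda
  20 |   8 | cddbcabccdbbcaaabdbdda
  21 |  28 | da
  22 |   5 | dadcddbcabccdbbcaaabdbdda
  23 |  17 | dbbcaaabdbdda
  24 |  10 | dbcabccdbbcaaabdbdda
  25 |   1 | dbccdadcddbcabccdbbcaaabdbdda
  26 |  25 | dbdda
  27 |   7 | dcddbcabccdbbcaaabdbdda
  28 |  27 | dda
  29 |   9 | ddbcabccdbbcaaabdbdda

SA = [29, 21, 22, 13, 23, 0, 6, 18, 19, 11, 2, 14, 24, 26, 20, 12, 3, 15, 4, 16, 8, 28, 5, 17, 10, 1, 25, 7, 27, 9]
[i] adj suffixes → lcp
  [1] 29/21 → 1 ('a')
  [2] 21/22 → 2 ('aa')
  [3] 22/13 → 1 ('a')
  [4] 13/23 → 2 ('ab')
  [5] 23/0 → 1 ('a')
  [6] 0/6 → 2 ('ad')
  [7] 6/18 → 0 ('')
  [8] 18/19 → 1 ('b')
  [9] 19/11 → 3 ('bca')
  [10] 11/2 → 2 ('bc')
  [11] 2/14 → 4 ('bccd')
  [12] 14/24 → 1 ('b')
  [13] 24/26 → 2 ('bd')
  [14] 26/20 → 0 ('')
  [15] 20/12 → 2 ('ca')
  [16] 12/3 → 1 ('c')
  [17] 3/15 → 3 ('ccd')
  [18] 15/4 → 1 ('c')
  [19] 4/16 → 2 ('cd')
  [20] 16/8 → 2 ('cd')
  [21] 8/28 → 0 ('')
  [22] 28/5 → 2 ('da')
  [23] 5/17 → 1 ('d')
  [24] 17/10 → 2 ('db')
  [25] 10/1 → 3 ('dbc')
  [26] 1/25 → 2 ('db')
  [27] 25/7 → 1 ('d')
  [28] 7/27 → 1 ('d')
  [29] 27/9 → 2 ('dd')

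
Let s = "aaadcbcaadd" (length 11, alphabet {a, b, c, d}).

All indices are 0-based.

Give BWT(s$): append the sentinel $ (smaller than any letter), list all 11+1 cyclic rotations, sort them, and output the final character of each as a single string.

d$acaacbddaa

rank  rotation      last
    0  $aaadcbcaadd  d
    1  aaadcbcaadd$  $
    2  aadcbcaadd$a  a
    3  aadd$aaadcbc  c
    4  adcbcaadd$aa  a
    5  add$aaadcbca  a
    6  bcaadd$aaadc  c
    7  caadd$aaadcb  b
    8  cbcaadd$aaad  d
    9  d$aaadcbcaad  d
   10  dcbcaadd$aaa  a
   11  dd$aaadcbcaa  a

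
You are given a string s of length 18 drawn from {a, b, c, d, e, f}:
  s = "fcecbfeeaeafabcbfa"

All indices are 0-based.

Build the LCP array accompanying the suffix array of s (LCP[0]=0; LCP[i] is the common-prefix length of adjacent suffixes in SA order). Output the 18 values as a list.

rank→(start, suffix):
  0 → (17, 'a')
  1 → (12, 'abcbfa')
  2 → (8, 'aeafabcbfa')
  3 → (10, 'afabcbfa')
  4 → (13, 'bcbfa')
  5 → (15, 'bfa')
  6 → (4, 'bfeeaeafabcbfa')
  7 → (14, 'cbfa')
  8 → (3, 'cbfeeaeafabcbfa')
  9 → (1, 'cecbfeeaeafabcbfa')
  10 → (7, 'eaeafabcbfa')
  11 → (9, 'eafabcbfa')
  12 → (2, 'ecbfeeaeafabcbfa')
  13 → (6, 'eeaeafabcbfa')
  14 → (16, 'fa')
  15 → (11, 'fabcbfa')
  16 → (0, 'fcecbfeeaeafabcbfa')
  17 → (5, 'feeaeafabcbfa')

SA = [17, 12, 8, 10, 13, 15, 4, 14, 3, 1, 7, 9, 2, 6, 16, 11, 0, 5]
rank  pair      lcp
   1  s[17:],s[12:]  1  'a'
   2  s[12:],s[8:]  1  'a'
   3  s[8:],s[10:]  1  'a'
   4  s[10:],s[13:]  0  ''
   5  s[13:],s[15:]  1  'b'
   6  s[15:],s[4:]  2  'bf'
   7  s[4:],s[14:]  0  ''
   8  s[14:],s[3:]  3  'cbf'
   9  s[3:],s[1:]  1  'c'
  10  s[1:],s[7:]  0  ''
  11  s[7:],s[9:]  2  'ea'
  12  s[9:],s[2:]  1  'e'
  13  s[2:],s[6:]  1  'e'
  14  s[6:],s[16:]  0  ''
  15  s[16:],s[11:]  2  'fa'
  16  s[11:],s[0:]  1  'f'
  17  s[0:],s[5:]  1  'f'

[0, 1, 1, 1, 0, 1, 2, 0, 3, 1, 0, 2, 1, 1, 0, 2, 1, 1]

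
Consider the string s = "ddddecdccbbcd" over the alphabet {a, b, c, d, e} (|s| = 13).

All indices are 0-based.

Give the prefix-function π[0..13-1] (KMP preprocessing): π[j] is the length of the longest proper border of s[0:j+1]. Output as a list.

[0, 1, 2, 3, 0, 0, 1, 0, 0, 0, 0, 0, 1]

π[0] = 0
j=1 s[j]='d': π[1]=1 (border 'd')
j=2 s[j]='d': π[2]=2 (border 'dd')
j=3 s[j]='d': π[3]=3 (border 'ddd')
j=4 s[j]='e': k: 3→2→1→0; π[4]=0 (border '')
j=5 s[j]='c': π[5]=0 (border '')
j=6 s[j]='d': π[6]=1 (border 'd')
j=7 s[j]='c': k: 1→0; π[7]=0 (border '')
j=8 s[j]='c': π[8]=0 (border '')
j=9 s[j]='b': π[9]=0 (border '')
j=10 s[j]='b': π[10]=0 (border '')
j=11 s[j]='c': π[11]=0 (border '')
j=12 s[j]='d': π[12]=1 (border 'd')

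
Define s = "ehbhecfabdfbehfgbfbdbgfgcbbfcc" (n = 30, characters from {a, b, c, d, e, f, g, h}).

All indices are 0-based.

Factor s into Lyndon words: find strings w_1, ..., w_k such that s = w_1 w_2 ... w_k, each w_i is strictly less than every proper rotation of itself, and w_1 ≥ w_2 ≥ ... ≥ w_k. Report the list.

emit factor 1: 'eh' (i=0, period=2)
emit factor 2: 'bhecf' (i=2, period=5)
emit factor 3: 'abdfbehfgbfbdbgfgcbbfcc' (i=7, period=23)

["eh", "bhecf", "abdfbehfgbfbdbgfgcbbfcc"]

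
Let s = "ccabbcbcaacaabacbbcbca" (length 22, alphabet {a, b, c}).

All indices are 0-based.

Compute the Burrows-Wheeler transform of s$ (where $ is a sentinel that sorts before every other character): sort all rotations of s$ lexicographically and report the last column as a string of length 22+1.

rank  rotation                 last
    0  $ccabbcbcaacaabacbbcbca  a
    1  a$ccabbcbcaacaabacbbcbc  c
    2  aabacbbcbca$ccabbcbcaac  c
    3  aacaabacbbcbca$ccabbcbc  c
    4  abacbbcbca$ccabbcbcaaca  a
    5  abbcbcaacaabacbbcbca$cc  c
    6  acaabacbbcbca$ccabbcbca  a
    7  acbbcbca$ccabbcbcaacaab  b
    8  bacbbcbca$ccabbcbcaacaa  a
    9  bbcbca$ccabbcbcaacaabac  c
   10  bbcbcaacaabacbbcbca$cca  a
   11  bca$ccabbcbcaacaabacbbc  c
   12  bcaacaabacbbcbca$ccabbc  c
   13  bcbca$ccabbcbcaacaabacb  b
   14  bcbcaacaabacbbcbca$ccab  b
   15  ca$ccabbcbcaacaabacbbcb  b
   16  caabacbbcbca$ccabbcbcaa  a
   17  caacaabacbbcbca$ccabbcb  b
   18  cabbcbcaacaabacbbcbca$c  c
   19  cbbcbca$ccabbcbcaacaaba  a
   20  cbca$ccabbcbcaacaabacbb  b
   21  cbcaacaabacbbcbca$ccabb  b
   22  ccabbcbcaacaabacbbcbca$  $

acccacabacaccbbbabcabb$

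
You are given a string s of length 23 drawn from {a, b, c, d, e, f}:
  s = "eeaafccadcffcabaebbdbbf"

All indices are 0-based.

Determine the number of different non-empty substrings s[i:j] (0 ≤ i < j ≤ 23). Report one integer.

sorted suffixes:
  #0 SA[0]=2  'aafccadcffcabaebbdbbf'
  #1 SA[1]=13  'abaebbdbbf'
  #2 SA[2]=7  'adcffcabaebbdbbf'
  #3 SA[3]=15  'aebbdbbf'
  #4 SA[4]=3  'afccadcffcabaebbdbbf'
  #5 SA[5]=14  'baebbdbbf'
  #6 SA[6]=17  'bbdbbf'
  #7 SA[7]=20  'bbf'
  #8 SA[8]=18  'bdbbf'
  #9 SA[9]=21  'bf'
  #10 SA[10]=12  'cabaebbdbbf'
  #11 SA[11]=6  'cadcffcabaebbdbbf'
  #12 SA[12]=5  'ccadcffcabaebbdbbf'
  #13 SA[13]=9  'cffcabaebbdbbf'
  #14 SA[14]=19  'dbbf'
  #15 SA[15]=8  'dcffcabaebbdbbf'
  #16 SA[16]=1  'eaafccadcffcabaebbdbbf'
  #17 SA[17]=16  'ebbdbbf'
  #18 SA[18]=0  'eeaafccadcffcabaebbdbbf'
  #19 SA[19]=22  'f'
  #20 SA[20]=11  'fcabaebbdbbf'
  #21 SA[21]=4  'fccadcffcabaebbdbbf'
  #22 SA[22]=10  'ffcabaebbdbbf'

SA = [2, 13, 7, 15, 3, 14, 17, 20, 18, 21, 12, 6, 5, 9, 19, 8, 1, 16, 0, 22, 11, 4, 10]
rank  pair      lcp
   1  s[2:],s[13:]  1  'a'
   2  s[13:],s[7:]  1  'a'
   3  s[7:],s[15:]  1  'a'
   4  s[15:],s[3:]  1  'a'
   5  s[3:],s[14:]  0  ''
   6  s[14:],s[17:]  1  'b'
   7  s[17:],s[20:]  2  'bb'
   8  s[20:],s[18:]  1  'b'
   9  s[18:],s[21:]  1  'b'
  10  s[21:],s[12:]  0  ''
  11  s[12:],s[6:]  2  'ca'
  12  s[6:],s[5:]  1  'c'
  13  s[5:],s[9:]  1  'c'
  14  s[9:],s[19:]  0  ''
  15  s[19:],s[8:]  1  'd'
  16  s[8:],s[1:]  0  ''
  17  s[1:],s[16:]  1  'e'
  18  s[16:],s[0:]  1  'e'
  19  s[0:],s[22:]  0  ''
  20  s[22:],s[11:]  1  'f'
  21  s[11:],s[4:]  2  'fc'
  22  s[4:],s[10:]  1  'f'

n(n+1)/2 = 23·24/2 = 276
Σ LCP = 0 + 1 + 1 + 1 + 1 + 0 + 1 + 2 + 1 + 1 + 0 + 2 + 1 + 1 + 0 + 1 + 0 + 1 + 1 + 0 + 1 + 2 + 1 = 20
distinct = 276 − 20 = 256

256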